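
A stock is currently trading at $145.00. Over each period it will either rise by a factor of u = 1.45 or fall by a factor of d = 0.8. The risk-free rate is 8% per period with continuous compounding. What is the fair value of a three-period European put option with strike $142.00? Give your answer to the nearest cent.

$12.01

Risk-neutral probability p = (e^0.08 − 0.8)/(1.45 − 0.8) = 0.2833/0.6500 = 0.4358
Terminal stock prices: S_uuu = 442.1, S_uud = 243.9, S_udd = 134.6, S_ddd = 74.24
Terminal payoffs (K − S): max(-300.1, 0) = 0, max(-101.9, 0) = 0, max(7.44, 0) = 7.44, max(67.76, 0) = 67.76
Node uu (S = 304.9): V_uu = e^(−0.08)·[0.4358·0.0000 + 0.5642·0.0000] = 0.0000
Node ud (S = 168.2): V_ud = e^(−0.08)·[0.4358·0.0000 + 0.5642·7.4400] = 3.8747
Node dd (S = 92.8): V_dd = e^(−0.08)·[0.4358·7.4400 + 0.5642·67.7600] = 38.2825
Node u (S = 210.2): V_u = e^(−0.08)·[0.4358·0.0000 + 0.5642·3.8747] = 2.0180
Node d (S = 116): V_d = e^(−0.08)·[0.4358·3.8747 + 0.5642·38.2825] = 21.4963
Node 0 (S = 145): V_0 = e^(−0.08)·[0.4358·2.0180 + 0.5642·21.4963] = 12.0071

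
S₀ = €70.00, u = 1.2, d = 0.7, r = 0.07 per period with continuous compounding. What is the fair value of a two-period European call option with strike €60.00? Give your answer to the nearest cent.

Risk-neutral probability p = (e^0.07 − 0.7)/(1.2 − 0.7) = 0.3725/0.5000 = 0.7450
Terminal stock prices: S_uu = 100.8, S_ud = 58.8, S_dd = 34.3
Terminal payoffs (S − K): max(40.8, 0) = 40.8, max(-1.2, 0) = 0, max(-25.7, 0) = 0
Node u (S = 84): V_u = e^(−0.07)·[0.7450·40.8000 + 0.2550·0.0000] = 28.3417
Node d (S = 49): V_d = e^(−0.07)·[0.7450·0.0000 + 0.2550·0.0000] = 0.0000
Node 0 (S = 70): V_0 = e^(−0.07)·[0.7450·28.3417 + 0.2550·0.0000] = 19.6875

€19.69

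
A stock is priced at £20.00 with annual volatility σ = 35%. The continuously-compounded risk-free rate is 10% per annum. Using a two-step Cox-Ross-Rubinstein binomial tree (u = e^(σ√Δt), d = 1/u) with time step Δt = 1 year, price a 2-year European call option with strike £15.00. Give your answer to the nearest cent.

CRR parameters: u = e^(σ√Δt) = e^(0.35·√1) = 1.4191, d = 1/u = 0.7047
Per-period rate: rΔt = 0.1·1 = 0.1, so R = e^0.1 = 1.1052
Risk-neutral probability p = (e^0.1 − 0.7047)/(1.4191 − 0.7047) = 0.4005/0.7144 = 0.5606
Terminal stock prices: S_uu = 40.28, S_ud = 20, S_dd = 9.932
Terminal payoffs (S − K): max(25.28, 0) = 25.28, max(5, 0) = 5, max(-5.068, 0) = 0
Node u (S = 28.38): V_u = e^(−0.1)·[0.5606·25.2751 + 0.4394·5.0000] = 14.8088
Node d (S = 14.09): V_d = e^(−0.1)·[0.5606·5.0000 + 0.4394·0.0000] = 2.5363
Node 0 (S = 20): V_0 = e^(−0.1)·[0.5606·14.8088 + 0.4394·2.5363] = 8.5202

£8.52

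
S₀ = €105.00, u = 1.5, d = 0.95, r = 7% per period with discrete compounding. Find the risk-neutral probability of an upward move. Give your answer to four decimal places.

Risk-neutral probability p = (1 + 0.07 − 0.95)/(1.5 − 0.95) = 0.1200/0.5500 = 0.2182

p = 0.2182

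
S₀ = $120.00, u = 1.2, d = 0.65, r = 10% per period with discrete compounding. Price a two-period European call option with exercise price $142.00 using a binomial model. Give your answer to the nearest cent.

$17.04

Risk-neutral probability p = (1 + 0.1 − 0.65)/(1.2 − 0.65) = 0.4500/0.5500 = 0.8182
Terminal stock prices: S_uu = 172.8, S_ud = 93.6, S_dd = 50.7
Terminal payoffs (S − K): max(30.8, 0) = 30.8, max(-48.4, 0) = 0, max(-91.3, 0) = 0
Node u (S = 144): V_u = 1/1.1·[0.8182·30.8000 + 0.1818·0.0000] = 22.9091
Node d (S = 78): V_d = 1/1.1·[0.8182·0.0000 + 0.1818·0.0000] = 0.0000
Node 0 (S = 120): V_0 = 1/1.1·[0.8182·22.9091 + 0.1818·0.0000] = 17.0398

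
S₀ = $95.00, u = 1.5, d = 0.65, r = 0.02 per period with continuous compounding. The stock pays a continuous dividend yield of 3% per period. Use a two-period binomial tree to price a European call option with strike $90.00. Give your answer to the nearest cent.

$20.24

Per-period risk-free factor R = e^0.02 = 1.0202; dividend-adjusted growth = e^(0.02−0.03) = 0.9900.
Risk-neutral probability p = (0.9900 − 0.65)/(1.5 − 0.65) = 0.3400/0.8500 = 0.4001
Terminal stock prices: S_uu = 213.8, S_ud = 92.62, S_dd = 40.14
Terminal payoffs (S − K): max(123.8, 0) = 123.8, max(2.625, 0) = 2.625, max(-49.86, 0) = 0
Node u (S = 142.5): V_u = e^(−0.02)·[0.4001·123.7500 + 0.5999·2.6250] = 50.0706
Node d (S = 61.75): V_d = e^(−0.02)·[0.4001·2.6250 + 0.5999·0.0000] = 1.0294
Node 0 (S = 95): V_0 = e^(−0.02)·[0.4001·50.0706 + 0.5999·1.0294] = 20.2399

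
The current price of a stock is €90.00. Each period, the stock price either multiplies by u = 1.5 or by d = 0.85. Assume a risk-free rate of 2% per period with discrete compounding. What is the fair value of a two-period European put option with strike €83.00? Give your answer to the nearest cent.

€9.42

Risk-neutral probability p = (1 + 0.02 − 0.85)/(1.5 − 0.85) = 0.1700/0.6500 = 0.2615
Terminal stock prices: S_uu = 202.5, S_ud = 114.8, S_dd = 65.02
Terminal payoffs (K − S): max(-119.5, 0) = 0, max(-31.75, 0) = 0, max(17.98, 0) = 17.98
Node u (S = 135): V_u = 1/1.02·[0.2615·0.0000 + 0.7385·0.0000] = 0.0000
Node d (S = 76.5): V_d = 1/1.02·[0.2615·0.0000 + 0.7385·17.9750] = 13.0136
Node 0 (S = 90): V_0 = 1/1.02·[0.2615·0.0000 + 0.7385·13.0136] = 9.4216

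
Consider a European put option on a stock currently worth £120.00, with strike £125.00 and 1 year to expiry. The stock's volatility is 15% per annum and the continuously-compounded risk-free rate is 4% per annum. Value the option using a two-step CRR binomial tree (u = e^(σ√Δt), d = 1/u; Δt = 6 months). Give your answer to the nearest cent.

£7.35

CRR parameters: u = e^(σ√Δt) = e^(0.15·√0.5) = 1.1119, d = 1/u = 0.8994
Per-period rate: rΔt = 0.04·0.5 = 0.02, so R = e^0.02 = 1.0202
Risk-neutral probability p = (e^0.02 − 0.8994)/(1.1119 − 0.8994) = 0.1208/0.2125 = 0.5686
Terminal stock prices: S_uu = 148.4, S_ud = 120, S_dd = 97.06
Terminal payoffs (K − S): max(-23.36, 0) = 0, max(5, 0) = 5, max(27.94, 0) = 27.94
Node u (S = 133.4): V_u = e^(−0.02)·[0.5686·0.0000 + 0.4314·5.0000] = 2.1145
Node d (S = 107.9): V_d = e^(−0.02)·[0.5686·5.0000 + 0.4314·27.9371] = 14.6010
Node 0 (S = 120): V_0 = e^(−0.02)·[0.5686·2.1145 + 0.4314·14.6010] = 7.3531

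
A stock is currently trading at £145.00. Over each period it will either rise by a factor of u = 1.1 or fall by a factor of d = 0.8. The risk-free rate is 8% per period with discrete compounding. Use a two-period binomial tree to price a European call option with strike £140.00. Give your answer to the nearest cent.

£26.48

Risk-neutral probability p = (1 + 0.08 − 0.8)/(1.1 − 0.8) = 0.2800/0.3000 = 0.9333
Terminal stock prices: S_uu = 175.5, S_ud = 127.6, S_dd = 92.8
Terminal payoffs (S − K): max(35.45, 0) = 35.45, max(-12.4, 0) = 0, max(-47.2, 0) = 0
Node u (S = 159.5): V_u = 1/1.08·[0.9333·35.4500 + 0.0667·0.0000] = 30.6358
Node d (S = 116): V_d = 1/1.08·[0.9333·0.0000 + 0.0667·0.0000] = 0.0000
Node 0 (S = 145): V_0 = 1/1.08·[0.9333·30.6358 + 0.0667·0.0000] = 26.4754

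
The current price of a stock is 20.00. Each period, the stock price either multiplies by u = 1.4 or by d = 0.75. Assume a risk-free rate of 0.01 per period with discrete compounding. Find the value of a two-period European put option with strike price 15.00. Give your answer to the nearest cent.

1.32

Risk-neutral probability p = (1 + 0.01 − 0.75)/(1.4 − 0.75) = 0.2600/0.6500 = 0.4000
Terminal stock prices: S_uu = 39.2, S_ud = 21, S_dd = 11.25
Terminal payoffs (K − S): max(-24.2, 0) = 0, max(-6, 0) = 0, max(3.75, 0) = 3.75
Node u (S = 28): V_u = 1/1.01·[0.4000·0.0000 + 0.6000·0.0000] = 0.0000
Node d (S = 15): V_d = 1/1.01·[0.4000·0.0000 + 0.6000·3.7500] = 2.2277
Node 0 (S = 20): V_0 = 1/1.01·[0.4000·0.0000 + 0.6000·2.2277] = 1.3234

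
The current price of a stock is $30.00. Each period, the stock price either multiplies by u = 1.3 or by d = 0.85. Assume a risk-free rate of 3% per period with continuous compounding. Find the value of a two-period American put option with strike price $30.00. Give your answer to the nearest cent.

Risk-neutral probability p = (e^0.03 − 0.85)/(1.3 − 0.85) = 0.1805/0.4500 = 0.4010
Terminal stock prices: S_uu = 50.7, S_ud = 33.15, S_dd = 21.67
Terminal payoffs (K − S): max(-20.7, 0) = 0, max(-3.15, 0) = 0, max(8.325, 0) = 8.325
Node u (S = 39): continuation = e^(−0.03)·[0.4010·0.0000 + 0.5990·0.0000] = 0.0000; exercise value = 0.0000 ≤ continuation, so V_u = 0.0000
Node d (S = 25.5): continuation = e^(−0.03)·[0.4010·0.0000 + 0.5990·8.3250] = 4.8392; exercise value = 4.5000 ≤ continuation, so V_d = 4.8392
Node 0 (S = 30): continuation = e^(−0.03)·[0.4010·0.0000 + 0.5990·4.8392] = 2.8130; exercise value = 0.0000 ≤ continuation, so V_0 = 2.8130

$2.81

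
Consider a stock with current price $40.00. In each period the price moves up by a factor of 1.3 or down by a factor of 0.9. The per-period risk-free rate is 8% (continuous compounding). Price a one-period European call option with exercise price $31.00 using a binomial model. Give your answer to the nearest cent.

$11.38

Risk-neutral probability p = (e^0.08 − 0.9)/(1.3 − 0.9) = 0.1833/0.4000 = 0.4582
Terminal stock prices: S_u = 52, S_d = 36
Terminal payoffs (S − K): max(21, 0) = 21, max(5, 0) = 5
Node 0 (S = 40): V_0 = e^(−0.08)·[0.4582·21.0000 + 0.5418·5.0000] = 11.3834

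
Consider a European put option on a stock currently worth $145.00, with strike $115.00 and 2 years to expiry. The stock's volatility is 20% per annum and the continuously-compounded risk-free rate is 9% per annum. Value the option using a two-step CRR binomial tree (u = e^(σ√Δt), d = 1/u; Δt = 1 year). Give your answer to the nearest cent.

CRR parameters: u = e^(σ√Δt) = e^(0.2·√1) = 1.2214, d = 1/u = 0.8187
Per-period rate: rΔt = 0.09·1 = 0.09, so R = e^0.09 = 1.0942
Risk-neutral probability p = (e^0.09 − 0.8187)/(1.2214 − 0.8187) = 0.2754/0.4027 = 0.6840
Terminal stock prices: S_uu = 216.3, S_ud = 145, S_dd = 97.2
Terminal payoffs (K − S): max(-101.3, 0) = 0, max(-30, 0) = 0, max(17.8, 0) = 17.8
Node u (S = 177.1): V_u = e^(−0.09)·[0.6840·0.0000 + 0.3160·0.0000] = 0.0000
Node d (S = 118.7): V_d = e^(−0.09)·[0.6840·0.0000 + 0.3160·17.8036] = 5.1411
Node 0 (S = 145): V_0 = e^(−0.09)·[0.6840·0.0000 + 0.3160·5.1411] = 1.4846

$1.48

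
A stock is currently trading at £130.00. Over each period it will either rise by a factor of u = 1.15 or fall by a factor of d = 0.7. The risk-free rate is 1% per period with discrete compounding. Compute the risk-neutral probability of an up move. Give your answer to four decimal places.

p = 0.6889

Risk-neutral probability p = (1 + 0.01 − 0.7)/(1.15 − 0.7) = 0.3100/0.4500 = 0.6889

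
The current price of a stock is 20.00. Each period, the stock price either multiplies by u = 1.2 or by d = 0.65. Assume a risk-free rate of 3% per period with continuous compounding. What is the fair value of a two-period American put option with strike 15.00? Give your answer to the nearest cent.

0.60

Risk-neutral probability p = (e^0.03 − 0.65)/(1.2 − 0.65) = 0.3805/0.5500 = 0.6917
Terminal stock prices: S_uu = 28.8, S_ud = 15.6, S_dd = 8.45
Terminal payoffs (K − S): max(-13.8, 0) = 0, max(-0.6, 0) = 0, max(6.55, 0) = 6.55
Node u (S = 24): continuation = e^(−0.03)·[0.6917·0.0000 + 0.3083·0.0000] = 0.0000; exercise value = 0.0000 ≤ continuation, so V_u = 0.0000
Node d (S = 13): continuation = e^(−0.03)·[0.6917·0.0000 + 0.3083·6.5500] = 1.9595; exercise value = 2.0000 > continuation, so V_d = 2.0000 (exercise)
Node 0 (S = 20): continuation = e^(−0.03)·[0.6917·0.0000 + 0.3083·2.0000] = 0.5983; exercise value = 0.0000 ≤ continuation, so V_0 = 0.5983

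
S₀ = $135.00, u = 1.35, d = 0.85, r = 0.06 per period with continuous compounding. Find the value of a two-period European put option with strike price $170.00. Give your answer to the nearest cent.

Risk-neutral probability p = (e^0.06 − 0.85)/(1.35 − 0.85) = 0.2118/0.5000 = 0.4237
Terminal stock prices: S_uu = 246, S_ud = 154.9, S_dd = 97.54
Terminal payoffs (K − S): max(-76.04, 0) = 0, max(15.09, 0) = 15.09, max(72.46, 0) = 72.46
Node u (S = 182.2): V_u = e^(−0.06)·[0.4237·0.0000 + 0.5763·15.0875] = 8.1890
Node d (S = 114.8): V_d = e^(−0.06)·[0.4237·15.0875 + 0.5763·72.4625] = 45.3500
Node 0 (S = 135): V_0 = e^(−0.06)·[0.4237·8.1890 + 0.5763·45.3500] = 27.8817

$27.88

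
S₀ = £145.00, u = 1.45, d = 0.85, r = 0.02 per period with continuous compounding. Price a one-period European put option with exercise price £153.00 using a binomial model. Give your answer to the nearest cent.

Risk-neutral probability p = (e^0.02 − 0.85)/(1.45 − 0.85) = 0.1702/0.6000 = 0.2837
Terminal stock prices: S_u = 210.2, S_d = 123.2
Terminal payoffs (K − S): max(-57.25, 0) = 0, max(29.75, 0) = 29.75
Node 0 (S = 145): V_0 = e^(−0.02)·[0.2837·0.0000 + 0.7163·29.7500] = 20.8889

£20.89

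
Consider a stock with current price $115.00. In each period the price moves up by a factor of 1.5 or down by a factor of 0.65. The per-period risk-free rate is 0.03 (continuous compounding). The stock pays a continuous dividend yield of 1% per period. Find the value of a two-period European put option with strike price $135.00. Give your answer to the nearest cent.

Per-period risk-free factor R = e^0.03 = 1.0305; dividend-adjusted growth = e^(0.03−0.01) = 1.0202.
Risk-neutral probability p = (1.0202 − 0.65)/(1.5 − 0.65) = 0.3702/0.8500 = 0.4355
Terminal stock prices: S_uu = 258.8, S_ud = 112.1, S_dd = 48.59
Terminal payoffs (K − S): max(-123.8, 0) = 0, max(22.88, 0) = 22.88, max(86.41, 0) = 86.41
Node u (S = 172.5): V_u = e^(−0.03)·[0.4355·0.0000 + 0.5645·22.8750] = 12.5306
Node d (S = 74.75): V_d = e^(−0.03)·[0.4355·22.8750 + 0.5645·86.4125] = 57.0039
Node 0 (S = 115): V_0 = e^(−0.03)·[0.4355·12.5306 + 0.5645·57.0039] = 36.5222

$36.52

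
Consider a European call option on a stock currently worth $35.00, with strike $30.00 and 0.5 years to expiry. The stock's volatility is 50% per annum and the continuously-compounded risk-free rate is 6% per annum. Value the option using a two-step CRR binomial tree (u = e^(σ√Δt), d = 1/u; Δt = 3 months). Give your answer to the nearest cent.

$8.30

CRR parameters: u = e^(σ√Δt) = e^(0.5·√0.25) = 1.2840, d = 1/u = 0.7788
Per-period rate: rΔt = 0.06·0.25 = 0.015, so R = e^0.015 = 1.0151
Risk-neutral probability p = (e^0.015 − 0.7788)/(1.2840 − 0.7788) = 0.2363/0.5052 = 0.4677
Terminal stock prices: S_uu = 57.71, S_ud = 35, S_dd = 21.23
Terminal payoffs (S − K): max(27.71, 0) = 27.71, max(5, 0) = 5, max(-8.771, 0) = 0
Node u (S = 44.94): V_u = e^(−0.015)·[0.4677·27.7052 + 0.5323·5.0000] = 15.3875
Node d (S = 27.26): V_d = e^(−0.015)·[0.4677·5.0000 + 0.5323·0.0000] = 2.3039
Node 0 (S = 35): V_0 = e^(−0.015)·[0.4677·15.3875 + 0.5323·2.3039] = 8.2982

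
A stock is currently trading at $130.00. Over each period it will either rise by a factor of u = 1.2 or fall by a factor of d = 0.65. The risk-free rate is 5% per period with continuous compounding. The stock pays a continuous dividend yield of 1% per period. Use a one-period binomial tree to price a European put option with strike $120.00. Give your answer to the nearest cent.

Per-period risk-free factor R = e^0.05 = 1.0513; dividend-adjusted growth = e^(0.05−0.01) = 1.0408.
Risk-neutral probability p = (1.0408 − 0.65)/(1.2 − 0.65) = 0.3908/0.5500 = 0.7106
Terminal stock prices: S_u = 156, S_d = 84.5
Terminal payoffs (K − S): max(-36, 0) = 0, max(35.5, 0) = 35.5
Node 0 (S = 130): V_0 = e^(−0.05)·[0.7106·0.0000 + 0.2894·35.5000] = 9.7738

$9.77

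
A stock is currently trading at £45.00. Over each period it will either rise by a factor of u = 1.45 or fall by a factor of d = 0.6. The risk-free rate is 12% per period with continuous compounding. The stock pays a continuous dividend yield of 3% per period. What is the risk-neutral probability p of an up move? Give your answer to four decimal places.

Per-period risk-free factor R = e^0.12 = 1.1275; dividend-adjusted growth = e^(0.12−0.03) = 1.0942.
Risk-neutral probability p = (1.0942 − 0.6)/(1.45 − 0.6) = 0.4942/0.8500 = 0.5814

p = 0.5814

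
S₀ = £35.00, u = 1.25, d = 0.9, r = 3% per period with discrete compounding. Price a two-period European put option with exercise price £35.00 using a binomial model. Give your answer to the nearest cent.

£2.48

Risk-neutral probability p = (1 + 0.03 − 0.9)/(1.25 − 0.9) = 0.1300/0.3500 = 0.3714
Terminal stock prices: S_uu = 54.69, S_ud = 39.38, S_dd = 28.35
Terminal payoffs (K − S): max(-19.69, 0) = 0, max(-4.375, 0) = 0, max(6.65, 0) = 6.65
Node u (S = 43.75): V_u = 1/1.03·[0.3714·0.0000 + 0.6286·0.0000] = 0.0000
Node d (S = 31.5): V_d = 1/1.03·[0.3714·0.0000 + 0.6286·6.6500] = 4.0583
Node 0 (S = 35): V_0 = 1/1.03·[0.3714·0.0000 + 0.6286·4.0583] = 2.4766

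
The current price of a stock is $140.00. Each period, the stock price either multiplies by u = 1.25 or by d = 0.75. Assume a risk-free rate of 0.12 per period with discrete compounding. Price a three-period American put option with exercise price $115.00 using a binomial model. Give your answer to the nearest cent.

$3.13

Risk-neutral probability p = (1 + 0.12 − 0.75)/(1.25 − 0.75) = 0.3700/0.5000 = 0.7400
Terminal stock prices: S_uuu = 273.4, S_uud = 164.1, S_udd = 98.44, S_ddd = 59.06
Terminal payoffs (K − S): max(-158.4, 0) = 0, max(-49.06, 0) = 0, max(16.56, 0) = 16.56, max(55.94, 0) = 55.94
Node uu (S = 218.8): continuation = 1/1.12·[0.7400·0.0000 + 0.2600·0.0000] = 0.0000; exercise value = 0.0000 ≤ continuation, so V_uu = 0.0000
Node ud (S = 131.2): continuation = 1/1.12·[0.7400·0.0000 + 0.2600·16.5625] = 3.8449; exercise value = 0.0000 ≤ continuation, so V_ud = 3.8449
Node dd (S = 78.75): continuation = 1/1.12·[0.7400·16.5625 + 0.2600·55.9375] = 23.9286; exercise value = 36.2500 > continuation, so V_dd = 36.2500 (exercise)
Node u (S = 175): continuation = 1/1.12·[0.7400·0.0000 + 0.2600·3.8449] = 0.8926; exercise value = 0.0000 ≤ continuation, so V_u = 0.8926
Node d (S = 105): continuation = 1/1.12·[0.7400·3.8449 + 0.2600·36.2500] = 10.9555; exercise value = 10.0000 ≤ continuation, so V_d = 10.9555
Node 0 (S = 140): continuation = 1/1.12·[0.7400·0.8926 + 0.2600·10.9555] = 3.1330; exercise value = 0.0000 ≤ continuation, so V_0 = 3.1330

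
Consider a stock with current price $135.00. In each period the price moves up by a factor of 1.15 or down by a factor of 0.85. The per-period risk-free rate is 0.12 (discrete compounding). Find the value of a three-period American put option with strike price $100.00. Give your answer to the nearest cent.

Risk-neutral probability p = (1 + 0.12 − 0.85)/(1.15 − 0.85) = 0.2700/0.3000 = 0.9000
Terminal stock prices: S_uuu = 205.3, S_uud = 151.8, S_udd = 112.2, S_ddd = 82.91
Terminal payoffs (K − S): max(-105.3, 0) = 0, max(-51.76, 0) = 0, max(-12.17, 0) = 0, max(17.09, 0) = 17.09
Node uu (S = 178.5): continuation = 1/1.12·[0.9000·0.0000 + 0.1000·0.0000] = 0.0000; exercise value = 0.0000 ≤ continuation, so V_uu = 0.0000
Node ud (S = 132): continuation = 1/1.12·[0.9000·0.0000 + 0.1000·0.0000] = 0.0000; exercise value = 0.0000 ≤ continuation, so V_ud = 0.0000
Node dd (S = 97.54): continuation = 1/1.12·[0.9000·0.0000 + 0.1000·17.0931] = 1.5262; exercise value = 2.4625 > continuation, so V_dd = 2.4625 (exercise)
Node u (S = 155.2): continuation = 1/1.12·[0.9000·0.0000 + 0.1000·0.0000] = 0.0000; exercise value = 0.0000 ≤ continuation, so V_u = 0.0000
Node d (S = 114.8): continuation = 1/1.12·[0.9000·0.0000 + 0.1000·2.4625] = 0.2199; exercise value = 0.0000 ≤ continuation, so V_d = 0.2199
Node 0 (S = 135): continuation = 1/1.12·[0.9000·0.0000 + 0.1000·0.2199] = 0.0196; exercise value = 0.0000 ≤ continuation, so V_0 = 0.0196

$0.02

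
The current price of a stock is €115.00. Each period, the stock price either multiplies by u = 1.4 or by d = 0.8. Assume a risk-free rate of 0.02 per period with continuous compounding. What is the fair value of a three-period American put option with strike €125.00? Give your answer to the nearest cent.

€25.87

Risk-neutral probability p = (e^0.02 − 0.8)/(1.4 − 0.8) = 0.2202/0.6000 = 0.3670
Terminal stock prices: S_uuu = 315.6, S_uud = 180.3, S_udd = 103, S_ddd = 58.88
Terminal payoffs (K − S): max(-190.6, 0) = 0, max(-55.32, 0) = 0, max(21.96, 0) = 21.96, max(66.12, 0) = 66.12
Node uu (S = 225.4): continuation = e^(−0.02)·[0.3670·0.0000 + 0.6330·0.0000] = 0.0000; exercise value = 0.0000 ≤ continuation, so V_uu = 0.0000
Node ud (S = 128.8): continuation = e^(−0.02)·[0.3670·0.0000 + 0.6330·21.9600] = 13.6254; exercise value = 0.0000 ≤ continuation, so V_ud = 13.6254
Node dd (S = 73.6): continuation = e^(−0.02)·[0.3670·21.9600 + 0.6330·66.1200] = 48.9248; exercise value = 51.4000 > continuation, so V_dd = 51.4000 (exercise)
Node u (S = 161): continuation = e^(−0.02)·[0.3670·0.0000 + 0.6330·13.6254] = 8.4541; exercise value = 0.0000 ≤ continuation, so V_u = 8.4541
Node d (S = 92): continuation = e^(−0.02)·[0.3670·13.6254 + 0.6330·51.4000] = 36.7934; exercise value = 33.0000 ≤ continuation, so V_d = 36.7934
Node 0 (S = 115): continuation = e^(−0.02)·[0.3670·8.4541 + 0.6330·36.7934] = 25.8702; exercise value = 10.0000 ≤ continuation, so V_0 = 25.8702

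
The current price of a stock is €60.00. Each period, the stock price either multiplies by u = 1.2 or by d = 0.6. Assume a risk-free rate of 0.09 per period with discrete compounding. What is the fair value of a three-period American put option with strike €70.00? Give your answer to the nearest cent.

Risk-neutral probability p = (1 + 0.09 − 0.6)/(1.2 − 0.6) = 0.4900/0.6000 = 0.8167
Terminal stock prices: S_uuu = 103.7, S_uud = 51.84, S_udd = 25.92, S_ddd = 12.96
Terminal payoffs (K − S): max(-33.68, 0) = 0, max(18.16, 0) = 18.16, max(44.08, 0) = 44.08, max(57.04, 0) = 57.04
Node uu (S = 86.4): continuation = 1/1.09·[0.8167·0.0000 + 0.1833·18.1600] = 3.0544; exercise value = 0.0000 ≤ continuation, so V_uu = 3.0544
Node ud (S = 43.2): continuation = 1/1.09·[0.8167·18.1600 + 0.1833·44.0800] = 21.0202; exercise value = 26.8000 > continuation, so V_ud = 26.8000 (exercise)
Node dd (S = 21.6): continuation = 1/1.09·[0.8167·44.0800 + 0.1833·57.0400] = 42.6202; exercise value = 48.4000 > continuation, so V_dd = 48.4000 (exercise)
Node u (S = 72): continuation = 1/1.09·[0.8167·3.0544 + 0.1833·26.8000] = 6.7961; exercise value = 0.0000 ≤ continuation, so V_u = 6.7961
Node d (S = 36): continuation = 1/1.09·[0.8167·26.8000 + 0.1833·48.4000] = 28.2202; exercise value = 34.0000 > continuation, so V_d = 34.0000 (exercise)
Node 0 (S = 60): continuation = 1/1.09·[0.8167·6.7961 + 0.1833·34.0000] = 10.8106; exercise value = 10.0000 ≤ continuation, so V_0 = 10.8106

€10.81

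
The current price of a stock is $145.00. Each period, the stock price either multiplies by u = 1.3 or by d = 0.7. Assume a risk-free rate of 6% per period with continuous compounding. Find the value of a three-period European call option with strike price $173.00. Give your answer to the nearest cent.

Risk-neutral probability p = (e^0.06 − 0.7)/(1.3 − 0.7) = 0.3618/0.6000 = 0.6031
Terminal stock prices: S_uuu = 318.6, S_uud = 171.5, S_udd = 92.36, S_ddd = 49.73
Terminal payoffs (S − K): max(145.6, 0) = 145.6, max(-1.465, 0) = 0, max(-80.64, 0) = 0, max(-123.3, 0) = 0
Node uu (S = 245.1): V_uu = e^(−0.06)·[0.6031·145.5650 + 0.3969·0.0000] = 82.6724
Node ud (S = 131.9): V_ud = e^(−0.06)·[0.6031·0.0000 + 0.3969·0.0000] = 0.0000
Node dd (S = 71.05): V_dd = e^(−0.06)·[0.6031·0.0000 + 0.3969·0.0000] = 0.0000
Node u (S = 188.5): V_u = e^(−0.06)·[0.6031·82.6724 + 0.3969·0.0000] = 46.9531
Node d (S = 101.5): V_d = e^(−0.06)·[0.6031·0.0000 + 0.3969·0.0000] = 0.0000
Node 0 (S = 145): V_0 = e^(−0.06)·[0.6031·46.9531 + 0.3969·0.0000] = 26.6666

$26.67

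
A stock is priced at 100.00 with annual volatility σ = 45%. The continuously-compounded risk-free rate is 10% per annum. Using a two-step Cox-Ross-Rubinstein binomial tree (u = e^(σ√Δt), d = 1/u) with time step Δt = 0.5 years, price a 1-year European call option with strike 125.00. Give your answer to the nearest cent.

14.49

CRR parameters: u = e^(σ√Δt) = e^(0.45·√0.5) = 1.3746, d = 1/u = 0.7275
Per-period rate: rΔt = 0.1·0.5 = 0.05, so R = e^0.05 = 1.0513
Risk-neutral probability p = (e^0.05 − 0.7275)/(1.3746 − 0.7275) = 0.3238/0.6472 = 0.5003
Terminal stock prices: S_uu = 189, S_ud = 100, S_dd = 52.92
Terminal payoffs (S − K): max(63.97, 0) = 63.97, max(-25, 0) = 0, max(-72.08, 0) = 0
Node u (S = 137.5): V_u = e^(−0.05)·[0.5003·63.9658 + 0.4997·0.0000] = 30.4435
Node d (S = 72.75): V_d = e^(−0.05)·[0.5003·0.0000 + 0.4997·0.0000] = 0.0000
Node 0 (S = 100): V_0 = e^(−0.05)·[0.5003·30.4435 + 0.4997·0.0000] = 14.4891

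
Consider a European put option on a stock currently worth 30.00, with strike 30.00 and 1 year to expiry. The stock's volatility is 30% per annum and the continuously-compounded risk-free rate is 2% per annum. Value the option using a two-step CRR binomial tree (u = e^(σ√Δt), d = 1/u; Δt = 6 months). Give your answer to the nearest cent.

2.85

CRR parameters: u = e^(σ√Δt) = e^(0.3·√0.5) = 1.2363, d = 1/u = 0.8089
Per-period rate: rΔt = 0.02·0.5 = 0.01, so R = e^0.01 = 1.0101
Risk-neutral probability p = (e^0.01 − 0.8089)/(1.2363 − 0.8089) = 0.2012/0.4275 = 0.4707
Terminal stock prices: S_uu = 45.85, S_ud = 30, S_dd = 19.63
Terminal payoffs (K − S): max(-15.85, 0) = 0, max(0, 0) = 0, max(10.37, 0) = 10.37
Node u (S = 37.09): V_u = e^(−0.01)·[0.4707·0.0000 + 0.5293·0.0000] = 0.0000
Node d (S = 24.27): V_d = e^(−0.01)·[0.4707·0.0000 + 0.5293·10.3725] = 5.4358
Node 0 (S = 30): V_0 = e^(−0.01)·[0.4707·0.0000 + 0.5293·5.4358] = 2.8486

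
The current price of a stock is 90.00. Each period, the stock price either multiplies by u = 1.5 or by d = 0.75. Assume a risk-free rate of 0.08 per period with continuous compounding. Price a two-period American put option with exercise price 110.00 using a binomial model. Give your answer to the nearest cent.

Risk-neutral probability p = (e^0.08 − 0.75)/(1.5 − 0.75) = 0.3333/0.7500 = 0.4444
Terminal stock prices: S_uu = 202.5, S_ud = 101.2, S_dd = 50.62
Terminal payoffs (K − S): max(-92.5, 0) = 0, max(8.75, 0) = 8.75, max(59.38, 0) = 59.38
Node u (S = 135): continuation = e^(−0.08)·[0.4444·0.0000 + 0.5556·8.7500] = 4.4879; exercise value = 0.0000 ≤ continuation, so V_u = 4.4879
Node d (S = 67.5): continuation = e^(−0.08)·[0.4444·8.7500 + 0.5556·59.3750] = 34.0428; exercise value = 42.5000 > continuation, so V_d = 42.5000 (exercise)
Node 0 (S = 90): continuation = e^(−0.08)·[0.4444·4.4879 + 0.5556·42.5000] = 23.6392; exercise value = 20.0000 ≤ continuation, so V_0 = 23.6392

23.64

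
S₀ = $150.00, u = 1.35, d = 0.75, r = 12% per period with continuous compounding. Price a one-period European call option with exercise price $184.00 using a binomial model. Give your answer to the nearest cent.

$10.32

Risk-neutral probability p = (e^0.12 − 0.75)/(1.35 − 0.75) = 0.3775/0.6000 = 0.6292
Terminal stock prices: S_u = 202.5, S_d = 112.5
Terminal payoffs (S − K): max(18.5, 0) = 18.5, max(-71.5, 0) = 0
Node 0 (S = 150): V_0 = e^(−0.12)·[0.6292·18.5000 + 0.3708·0.0000] = 10.3233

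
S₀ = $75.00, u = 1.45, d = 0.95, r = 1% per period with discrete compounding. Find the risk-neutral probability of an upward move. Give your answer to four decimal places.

Risk-neutral probability p = (1 + 0.01 − 0.95)/(1.45 − 0.95) = 0.0600/0.5000 = 0.1200

p = 0.1200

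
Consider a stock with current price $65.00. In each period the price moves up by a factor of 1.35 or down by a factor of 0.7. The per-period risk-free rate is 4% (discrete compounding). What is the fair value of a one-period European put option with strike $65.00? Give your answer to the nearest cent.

Risk-neutral probability p = (1 + 0.04 − 0.7)/(1.35 − 0.7) = 0.3400/0.6500 = 0.5231
Terminal stock prices: S_u = 87.75, S_d = 45.5
Terminal payoffs (K − S): max(-22.75, 0) = 0, max(19.5, 0) = 19.5
Node 0 (S = 65): V_0 = 1/1.04·[0.5231·0.0000 + 0.4769·19.5000] = 8.9423

$8.94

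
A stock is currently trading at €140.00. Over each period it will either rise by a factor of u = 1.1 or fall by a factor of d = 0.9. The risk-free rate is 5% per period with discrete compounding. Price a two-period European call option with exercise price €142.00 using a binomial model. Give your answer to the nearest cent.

€13.98

Risk-neutral probability p = (1 + 0.05 − 0.9)/(1.1 − 0.9) = 0.1500/0.2000 = 0.7500
Terminal stock prices: S_uu = 169.4, S_ud = 138.6, S_dd = 113.4
Terminal payoffs (S − K): max(27.4, 0) = 27.4, max(-3.4, 0) = 0, max(-28.6, 0) = 0
Node u (S = 154): V_u = 1/1.05·[0.7500·27.4000 + 0.2500·0.0000] = 19.5714
Node d (S = 126): V_d = 1/1.05·[0.7500·0.0000 + 0.2500·0.0000] = 0.0000
Node 0 (S = 140): V_0 = 1/1.05·[0.7500·19.5714 + 0.2500·0.0000] = 13.9796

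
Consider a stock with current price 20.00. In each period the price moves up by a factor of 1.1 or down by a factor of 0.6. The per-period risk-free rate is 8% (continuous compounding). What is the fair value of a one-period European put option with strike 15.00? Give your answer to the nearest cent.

0.09

Risk-neutral probability p = (e^0.08 − 0.6)/(1.1 − 0.6) = 0.4833/0.5000 = 0.9666
Terminal stock prices: S_u = 22, S_d = 12
Terminal payoffs (K − S): max(-7, 0) = 0, max(3, 0) = 3
Node 0 (S = 20): V_0 = e^(−0.08)·[0.9666·0.0000 + 0.0334·3.0000] = 0.0926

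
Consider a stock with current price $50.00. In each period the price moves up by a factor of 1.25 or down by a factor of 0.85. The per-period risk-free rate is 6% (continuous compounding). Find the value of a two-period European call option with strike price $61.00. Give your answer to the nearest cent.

Risk-neutral probability p = (e^0.06 − 0.85)/(1.25 − 0.85) = 0.2118/0.4000 = 0.5296
Terminal stock prices: S_uu = 78.12, S_ud = 53.12, S_dd = 36.12
Terminal payoffs (S − K): max(17.12, 0) = 17.12, max(-7.875, 0) = 0, max(-24.88, 0) = 0
Node u (S = 62.5): V_u = e^(−0.06)·[0.5296·17.1250 + 0.4704·0.0000] = 8.5411
Node d (S = 42.5): V_d = e^(−0.06)·[0.5296·0.0000 + 0.4704·0.0000] = 0.0000
Node 0 (S = 50): V_0 = e^(−0.06)·[0.5296·8.5411 + 0.4704·0.0000] = 4.2599

$4.26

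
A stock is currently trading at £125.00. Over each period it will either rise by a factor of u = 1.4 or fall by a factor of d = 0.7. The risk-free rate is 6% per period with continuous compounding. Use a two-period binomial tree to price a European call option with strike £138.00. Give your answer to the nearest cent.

£25.36

Risk-neutral probability p = (e^0.06 − 0.7)/(1.4 − 0.7) = 0.3618/0.7000 = 0.5169
Terminal stock prices: S_uu = 245, S_ud = 122.5, S_dd = 61.25
Terminal payoffs (S − K): max(107, 0) = 107, max(-15.5, 0) = 0, max(-76.75, 0) = 0
Node u (S = 175): V_u = e^(−0.06)·[0.5169·107.0000 + 0.4831·0.0000] = 52.0883
Node d (S = 87.5): V_d = e^(−0.06)·[0.5169·0.0000 + 0.4831·0.0000] = 0.0000
Node 0 (S = 125): V_0 = e^(−0.06)·[0.5169·52.0883 + 0.4831·0.0000] = 25.3570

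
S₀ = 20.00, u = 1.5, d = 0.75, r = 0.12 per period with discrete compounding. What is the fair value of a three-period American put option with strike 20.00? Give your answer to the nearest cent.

2.54

Risk-neutral probability p = (1 + 0.12 − 0.75)/(1.5 − 0.75) = 0.3700/0.7500 = 0.4933
Terminal stock prices: S_uuu = 67.5, S_uud = 33.75, S_udd = 16.88, S_ddd = 8.438
Terminal payoffs (K − S): max(-47.5, 0) = 0, max(-13.75, 0) = 0, max(3.125, 0) = 3.125, max(11.56, 0) = 11.56
Node uu (S = 45): continuation = 1/1.12·[0.4933·0.0000 + 0.5067·0.0000] = 0.0000; exercise value = 0.0000 ≤ continuation, so V_uu = 0.0000
Node ud (S = 22.5): continuation = 1/1.12·[0.4933·0.0000 + 0.5067·3.1250] = 1.4137; exercise value = 0.0000 ≤ continuation, so V_ud = 1.4137
Node dd (S = 11.25): continuation = 1/1.12·[0.4933·3.1250 + 0.5067·11.5625] = 6.6071; exercise value = 8.7500 > continuation, so V_dd = 8.7500 (exercise)
Node u (S = 30): continuation = 1/1.12·[0.4933·0.0000 + 0.5067·1.4137] = 0.6395; exercise value = 0.0000 ≤ continuation, so V_u = 0.6395
Node d (S = 15): continuation = 1/1.12·[0.4933·1.4137 + 0.5067·8.7500] = 4.5810; exercise value = 5.0000 > continuation, so V_d = 5.0000 (exercise)
Node 0 (S = 20): continuation = 1/1.12·[0.4933·0.6395 + 0.5067·5.0000] = 2.5436; exercise value = 0.0000 ≤ continuation, so V_0 = 2.5436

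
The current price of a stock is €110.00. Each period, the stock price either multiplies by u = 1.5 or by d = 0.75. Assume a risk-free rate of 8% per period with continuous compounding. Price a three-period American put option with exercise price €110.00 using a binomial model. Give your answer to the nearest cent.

€16.37

Risk-neutral probability p = (e^0.08 − 0.75)/(1.5 − 0.75) = 0.3333/0.7500 = 0.4444
Terminal stock prices: S_uuu = 371.2, S_uud = 185.6, S_udd = 92.81, S_ddd = 46.41
Terminal payoffs (K − S): max(-261.2, 0) = 0, max(-75.62, 0) = 0, max(17.19, 0) = 17.19, max(63.59, 0) = 63.59
Node uu (S = 247.5): continuation = e^(−0.08)·[0.4444·0.0000 + 0.5556·0.0000] = 0.0000; exercise value = 0.0000 ≤ continuation, so V_uu = 0.0000
Node ud (S = 123.8): continuation = e^(−0.08)·[0.4444·0.0000 + 0.5556·17.1875] = 8.8155; exercise value = 0.0000 ≤ continuation, so V_ud = 8.8155
Node dd (S = 61.88): continuation = e^(−0.08)·[0.4444·17.1875 + 0.5556·63.5938] = 39.6678; exercise value = 48.1250 > continuation, so V_dd = 48.1250 (exercise)
Node u (S = 165): continuation = e^(−0.08)·[0.4444·0.0000 + 0.5556·8.8155] = 4.5214; exercise value = 0.0000 ≤ continuation, so V_u = 4.5214
Node d (S = 82.5): continuation = e^(−0.08)·[0.4444·8.8155 + 0.5556·48.1250] = 28.2995; exercise value = 27.5000 ≤ continuation, so V_d = 28.2995
Node 0 (S = 110): continuation = e^(−0.08)·[0.4444·4.5214 + 0.5556·28.2995] = 16.3696; exercise value = 0.0000 ≤ continuation, so V_0 = 16.3696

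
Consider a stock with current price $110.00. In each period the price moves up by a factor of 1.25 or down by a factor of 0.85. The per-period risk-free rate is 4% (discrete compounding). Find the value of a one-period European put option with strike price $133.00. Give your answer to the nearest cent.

$19.94

Risk-neutral probability p = (1 + 0.04 − 0.85)/(1.25 − 0.85) = 0.1900/0.4000 = 0.4750
Terminal stock prices: S_u = 137.5, S_d = 93.5
Terminal payoffs (K − S): max(-4.5, 0) = 0, max(39.5, 0) = 39.5
Node 0 (S = 110): V_0 = 1/1.04·[0.4750·0.0000 + 0.5250·39.5000] = 19.9399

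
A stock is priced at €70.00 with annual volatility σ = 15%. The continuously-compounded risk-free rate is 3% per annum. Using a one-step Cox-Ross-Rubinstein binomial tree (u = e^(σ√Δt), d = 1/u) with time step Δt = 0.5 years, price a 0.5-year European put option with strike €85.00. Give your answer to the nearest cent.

CRR parameters: u = e^(σ√Δt) = e^(0.15·√0.5) = 1.1119, d = 1/u = 0.8994
Per-period rate: rΔt = 0.03·0.5 = 0.015, so R = e^0.015 = 1.0151
Risk-neutral probability p = (e^0.015 − 0.8994)/(1.1119 − 0.8994) = 0.1157/0.2125 = 0.5446
Terminal stock prices: S_u = 77.83, S_d = 62.96
Terminal payoffs (K − S): max(7.167, 0) = 7.167, max(22.04, 0) = 22.04
Node 0 (S = 70): V_0 = e^(−0.015)·[0.5446·7.1673 + 0.4554·22.0444] = 13.7345

€13.73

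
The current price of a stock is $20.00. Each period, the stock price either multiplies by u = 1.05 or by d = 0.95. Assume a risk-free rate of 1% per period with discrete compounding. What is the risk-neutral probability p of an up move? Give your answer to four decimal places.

Risk-neutral probability p = (1 + 0.01 − 0.95)/(1.05 − 0.95) = 0.0600/0.1000 = 0.6000

p = 0.6000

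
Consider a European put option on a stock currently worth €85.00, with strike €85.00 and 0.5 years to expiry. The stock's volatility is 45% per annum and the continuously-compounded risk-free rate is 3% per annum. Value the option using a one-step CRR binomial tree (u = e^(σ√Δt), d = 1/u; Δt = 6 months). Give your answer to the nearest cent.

CRR parameters: u = e^(σ√Δt) = e^(0.45·√0.5) = 1.3746, d = 1/u = 0.7275
Per-period rate: rΔt = 0.03·0.5 = 0.015, so R = e^0.015 = 1.0151
Risk-neutral probability p = (e^0.015 − 0.7275)/(1.3746 − 0.7275) = 0.2877/0.6472 = 0.4445
Terminal stock prices: S_u = 116.8, S_d = 61.83
Terminal payoffs (K − S): max(-31.85, 0) = 0, max(23.17, 0) = 23.17
Node 0 (S = 85): V_0 = e^(−0.015)·[0.4445·0.0000 + 0.5555·23.1660] = 12.6779

€12.68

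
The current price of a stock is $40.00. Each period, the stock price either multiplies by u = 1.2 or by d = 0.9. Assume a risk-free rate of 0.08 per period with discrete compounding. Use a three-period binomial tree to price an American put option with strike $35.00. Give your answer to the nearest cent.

Risk-neutral probability p = (1 + 0.08 − 0.9)/(1.2 − 0.9) = 0.1800/0.3000 = 0.6000
Terminal stock prices: S_uuu = 69.12, S_uud = 51.84, S_udd = 38.88, S_ddd = 29.16
Terminal payoffs (K − S): max(-34.12, 0) = 0, max(-16.84, 0) = 0, max(-3.88, 0) = 0, max(5.84, 0) = 5.84
Node uu (S = 57.6): continuation = 1/1.08·[0.6000·0.0000 + 0.4000·0.0000] = 0.0000; exercise value = 0.0000 ≤ continuation, so V_uu = 0.0000
Node ud (S = 43.2): continuation = 1/1.08·[0.6000·0.0000 + 0.4000·0.0000] = 0.0000; exercise value = 0.0000 ≤ continuation, so V_ud = 0.0000
Node dd (S = 32.4): continuation = 1/1.08·[0.6000·0.0000 + 0.4000·5.8400] = 2.1630; exercise value = 2.6000 > continuation, so V_dd = 2.6000 (exercise)
Node u (S = 48): continuation = 1/1.08·[0.6000·0.0000 + 0.4000·0.0000] = 0.0000; exercise value = 0.0000 ≤ continuation, so V_u = 0.0000
Node d (S = 36): continuation = 1/1.08·[0.6000·0.0000 + 0.4000·2.6000] = 0.9630; exercise value = 0.0000 ≤ continuation, so V_d = 0.9630
Node 0 (S = 40): continuation = 1/1.08·[0.6000·0.0000 + 0.4000·0.9630] = 0.3567; exercise value = 0.0000 ≤ continuation, so V_0 = 0.3567

$0.36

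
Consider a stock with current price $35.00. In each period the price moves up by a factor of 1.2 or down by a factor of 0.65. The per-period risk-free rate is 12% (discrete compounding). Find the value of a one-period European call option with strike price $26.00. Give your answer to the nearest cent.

$12.21

Risk-neutral probability p = (1 + 0.12 − 0.65)/(1.2 − 0.65) = 0.4700/0.5500 = 0.8545
Terminal stock prices: S_u = 42, S_d = 22.75
Terminal payoffs (S − K): max(16, 0) = 16, max(-3.25, 0) = 0
Node 0 (S = 35): V_0 = 1/1.12·[0.8545·16.0000 + 0.1455·0.0000] = 12.2078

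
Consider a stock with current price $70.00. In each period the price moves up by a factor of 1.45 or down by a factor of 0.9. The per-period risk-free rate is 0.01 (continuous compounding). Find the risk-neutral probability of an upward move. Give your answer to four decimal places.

p = 0.2001

Risk-neutral probability p = (e^0.01 − 0.9)/(1.45 − 0.9) = 0.1101/0.5500 = 0.2001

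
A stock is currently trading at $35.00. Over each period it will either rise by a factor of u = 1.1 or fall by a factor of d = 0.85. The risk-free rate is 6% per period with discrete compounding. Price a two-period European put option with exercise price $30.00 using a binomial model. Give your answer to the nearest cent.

Risk-neutral probability p = (1 + 0.06 − 0.85)/(1.1 − 0.85) = 0.2100/0.2500 = 0.8400
Terminal stock prices: S_uu = 42.35, S_ud = 32.73, S_dd = 25.29
Terminal payoffs (K − S): max(-12.35, 0) = 0, max(-2.725, 0) = 0, max(4.713, 0) = 4.713
Node u (S = 38.5): V_u = 1/1.06·[0.8400·0.0000 + 0.1600·0.0000] = 0.0000
Node d (S = 29.75): V_d = 1/1.06·[0.8400·0.0000 + 0.1600·4.7125] = 0.7113
Node 0 (S = 35): V_0 = 1/1.06·[0.8400·0.0000 + 0.1600·0.7113] = 0.1074

$0.11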